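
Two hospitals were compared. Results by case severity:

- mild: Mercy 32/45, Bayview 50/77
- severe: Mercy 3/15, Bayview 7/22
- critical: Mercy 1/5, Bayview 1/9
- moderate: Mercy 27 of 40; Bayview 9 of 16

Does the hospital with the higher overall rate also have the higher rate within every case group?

Mild: Mercy 32/45 = 71.1%, Bayview 50/77 = 64.9% → Mercy
Severe: Mercy 3/15 = 20.0%, Bayview 7/22 = 31.8% → Bayview
Critical: Mercy 1/5 = 20.0%, Bayview 1/9 = 11.1% → Mercy
Moderate: Mercy 27/40 = 67.5%, Bayview 9/16 = 56.2% → Mercy
Overall: Mercy 63/105 = 60.0%, Bayview 67/124 = 54.0% → Mercy
Neither sweeps: Mercy wins 3 of 4 groups, Bayview wins 1. Mercy wins overall but not every group — no Simpson reversal.

No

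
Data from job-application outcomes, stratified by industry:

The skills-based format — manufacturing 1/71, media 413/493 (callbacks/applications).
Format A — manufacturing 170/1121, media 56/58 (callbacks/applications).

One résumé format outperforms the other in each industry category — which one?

Manufacturing: the skills-based format 1/71 = 1.4%, Format A 170/1121 = 15.2% → Format A
Media: the skills-based format 413/493 = 83.8%, Format A 56/58 = 96.6% → Format A
Format A has the higher rate in both groups.

Format A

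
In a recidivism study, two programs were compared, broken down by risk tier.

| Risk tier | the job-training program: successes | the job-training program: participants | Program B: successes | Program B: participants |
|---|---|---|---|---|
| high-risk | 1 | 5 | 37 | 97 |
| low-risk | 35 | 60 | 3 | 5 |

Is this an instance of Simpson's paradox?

Yes

High-risk: the job-training program 1/5 = 20.0%, Program B 37/97 = 38.1% → Program B
Low-risk: the job-training program 35/60 = 58.3%, Program B 3/5 = 60.0% → Program B
Overall: the job-training program 36/65 = 55.4%, Program B 40/102 = 39.2% → the job-training program
Program B wins each risk group but the job-training program wins overall — the comparison reverses. Program B's participants skew toward high-risk, which has a lower base rate.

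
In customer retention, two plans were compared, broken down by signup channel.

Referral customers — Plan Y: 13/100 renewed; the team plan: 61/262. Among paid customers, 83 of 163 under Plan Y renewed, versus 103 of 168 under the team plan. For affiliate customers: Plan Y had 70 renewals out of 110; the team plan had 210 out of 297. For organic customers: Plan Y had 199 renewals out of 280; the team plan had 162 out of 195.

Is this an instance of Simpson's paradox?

No

Referral: Plan Y 13/100 = 13.0%, the team plan 61/262 = 23.3% → the team plan
Paid: Plan Y 83/163 = 50.9%, the team plan 103/168 = 61.3% → the team plan
Affiliate: Plan Y 70/110 = 63.6%, the team plan 210/297 = 70.7% → the team plan
Organic: Plan Y 199/280 = 71.1%, the team plan 162/195 = 83.1% → the team plan
Overall: Plan Y 365/653 = 55.9%, the team plan 536/922 = 58.1% → the team plan
The team plan wins overall and in every signup group — no reversal.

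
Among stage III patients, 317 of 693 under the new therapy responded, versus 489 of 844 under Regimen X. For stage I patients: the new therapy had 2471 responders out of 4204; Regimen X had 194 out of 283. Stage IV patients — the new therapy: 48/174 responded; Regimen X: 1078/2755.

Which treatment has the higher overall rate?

Stage III: the new therapy 317/693 = 45.7%, Regimen X 489/844 = 57.9% → Regimen X
Stage I: the new therapy 2471/4204 = 58.8%, Regimen X 194/283 = 68.6% → Regimen X
Stage IV: the new therapy 48/174 = 27.6%, Regimen X 1078/2755 = 39.1% → Regimen X
Overall: the new therapy 2836/5071 = 55.9%, Regimen X 1761/3882 = 45.4% → the new therapy
(Regimen X wins every disease group but the new therapy wins overall — Regimen X's patients skew toward the low-rate stage IV group.)

the new therapy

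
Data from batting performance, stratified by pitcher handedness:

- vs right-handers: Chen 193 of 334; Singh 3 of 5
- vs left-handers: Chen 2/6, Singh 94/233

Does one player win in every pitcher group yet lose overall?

Yes

Vs right-handers: Chen 193/334 = 57.8%, Singh 3/5 = 60.0% → Singh
Vs left-handers: Chen 2/6 = 33.3%, Singh 94/233 = 40.3% → Singh
Overall: Chen 195/340 = 57.4%, Singh 97/238 = 40.8% → Chen
Singh wins each pitcher group but Chen wins overall — the comparison reverses. Singh's at-bats skew toward vs left-handers, which has a lower base rate.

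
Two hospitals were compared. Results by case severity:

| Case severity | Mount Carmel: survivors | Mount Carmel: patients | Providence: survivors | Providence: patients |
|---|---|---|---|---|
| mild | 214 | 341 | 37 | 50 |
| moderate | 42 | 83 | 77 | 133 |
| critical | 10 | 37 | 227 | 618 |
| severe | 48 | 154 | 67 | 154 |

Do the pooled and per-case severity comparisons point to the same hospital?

No

Mild: Mount Carmel 214/341 = 62.8%, Providence 37/50 = 74.0% → Providence
Moderate: Mount Carmel 42/83 = 50.6%, Providence 77/133 = 57.9% → Providence
Critical: Mount Carmel 10/37 = 27.0%, Providence 227/618 = 36.7% → Providence
Severe: Mount Carmel 48/154 = 31.2%, Providence 67/154 = 43.5% → Providence
Overall: Mount Carmel 314/615 = 51.1%, Providence 408/955 = 42.7% → Mount Carmel
Providence wins each case group but Mount Carmel wins overall — the comparison reverses. Providence's patients skew toward critical, which has a lower base rate.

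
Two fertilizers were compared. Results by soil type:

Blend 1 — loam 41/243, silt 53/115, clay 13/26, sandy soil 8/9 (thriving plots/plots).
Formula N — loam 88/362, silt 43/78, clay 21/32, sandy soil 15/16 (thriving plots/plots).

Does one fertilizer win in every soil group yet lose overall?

No

Loam: Blend 1 41/243 = 16.9%, Formula N 88/362 = 24.3% → Formula N
Silt: Blend 1 53/115 = 46.1%, Formula N 43/78 = 55.1% → Formula N
Clay: Blend 1 13/26 = 50.0%, Formula N 21/32 = 65.6% → Formula N
Sandy soil: Blend 1 8/9 = 88.9%, Formula N 15/16 = 93.8% → Formula N
Overall: Blend 1 115/393 = 29.3%, Formula N 167/488 = 34.2% → Formula N
Formula N wins overall and in every soil group — no reversal.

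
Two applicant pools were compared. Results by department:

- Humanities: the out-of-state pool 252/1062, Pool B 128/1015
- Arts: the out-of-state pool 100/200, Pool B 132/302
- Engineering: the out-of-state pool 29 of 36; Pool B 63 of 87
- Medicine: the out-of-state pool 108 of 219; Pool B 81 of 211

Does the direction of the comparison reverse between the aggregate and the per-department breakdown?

Humanities: the out-of-state pool 252/1062 = 23.7%, Pool B 128/1015 = 12.6% → the out-of-state pool
Arts: the out-of-state pool 100/200 = 50.0%, Pool B 132/302 = 43.7% → the out-of-state pool
Engineering: the out-of-state pool 29/36 = 80.6%, Pool B 63/87 = 72.4% → the out-of-state pool
Medicine: the out-of-state pool 108/219 = 49.3%, Pool B 81/211 = 38.4% → the out-of-state pool
Overall: the out-of-state pool 489/1517 = 32.2%, Pool B 404/1615 = 25.0% → the out-of-state pool
The out-of-state pool wins overall and in every department group — no reversal.

No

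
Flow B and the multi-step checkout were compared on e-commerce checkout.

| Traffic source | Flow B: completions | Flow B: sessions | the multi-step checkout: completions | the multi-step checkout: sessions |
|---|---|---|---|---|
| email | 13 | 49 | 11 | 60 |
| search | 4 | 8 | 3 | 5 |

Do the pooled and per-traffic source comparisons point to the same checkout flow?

No

Email: Flow B 13/49 = 26.5%, the multi-step checkout 11/60 = 18.3% → Flow B
Search: Flow B 4/8 = 50.0%, the multi-step checkout 3/5 = 60.0% → the multi-step checkout
Overall: Flow B 17/57 = 29.8%, the multi-step checkout 14/65 = 21.5% → Flow B
Neither sweeps: Flow B wins 1 of 2 groups, the multi-step checkout wins 1. Flow B wins overall but not every group — no Simpson reversal.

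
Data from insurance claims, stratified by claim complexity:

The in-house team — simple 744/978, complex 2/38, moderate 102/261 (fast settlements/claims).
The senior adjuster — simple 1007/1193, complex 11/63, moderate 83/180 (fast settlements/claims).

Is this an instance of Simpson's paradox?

Simple: the in-house team 744/978 = 76.1%, the senior adjuster 1007/1193 = 84.4% → the senior adjuster
Complex: the in-house team 2/38 = 5.3%, the senior adjuster 11/63 = 17.5% → the senior adjuster
Moderate: the in-house team 102/261 = 39.1%, the senior adjuster 83/180 = 46.1% → the senior adjuster
Overall: the in-house team 848/1277 = 66.4%, the senior adjuster 1101/1436 = 76.7% → the senior adjuster
The senior adjuster wins overall and in every claim group — no reversal.

No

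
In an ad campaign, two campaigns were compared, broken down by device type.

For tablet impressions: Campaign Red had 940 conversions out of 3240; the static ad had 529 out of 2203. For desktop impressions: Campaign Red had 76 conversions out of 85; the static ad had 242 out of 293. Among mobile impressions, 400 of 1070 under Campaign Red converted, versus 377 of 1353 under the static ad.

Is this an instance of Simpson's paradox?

Tablet: Campaign Red 940/3240 = 29.0%, the static ad 529/2203 = 24.0% → Campaign Red
Desktop: Campaign Red 76/85 = 89.4%, the static ad 242/293 = 82.6% → Campaign Red
Mobile: Campaign Red 400/1070 = 37.4%, the static ad 377/1353 = 27.9% → Campaign Red
Overall: Campaign Red 1416/4395 = 32.2%, the static ad 1148/3849 = 29.8% → Campaign Red
Campaign Red wins overall and in every device group — no reversal.

No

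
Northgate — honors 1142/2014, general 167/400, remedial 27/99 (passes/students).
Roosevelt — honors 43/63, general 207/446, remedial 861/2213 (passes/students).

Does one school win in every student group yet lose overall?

Honors: Northgate 1142/2014 = 56.7%, Roosevelt 43/63 = 68.3% → Roosevelt
General: Northgate 167/400 = 41.8%, Roosevelt 207/446 = 46.4% → Roosevelt
Remedial: Northgate 27/99 = 27.3%, Roosevelt 861/2213 = 38.9% → Roosevelt
Overall: Northgate 1336/2513 = 53.2%, Roosevelt 1111/2722 = 40.8% → Northgate
Roosevelt wins each student group but Northgate wins overall — the comparison reverses. Roosevelt's students skew toward remedial, which has a lower base rate.

Yes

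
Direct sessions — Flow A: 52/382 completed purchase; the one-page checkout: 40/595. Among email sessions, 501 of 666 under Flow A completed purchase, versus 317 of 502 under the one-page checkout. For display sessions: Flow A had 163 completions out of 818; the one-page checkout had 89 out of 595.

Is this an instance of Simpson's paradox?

Direct: Flow A 52/382 = 13.6%, the one-page checkout 40/595 = 6.7% → Flow A
Email: Flow A 501/666 = 75.2%, the one-page checkout 317/502 = 63.1% → Flow A
Display: Flow A 163/818 = 19.9%, the one-page checkout 89/595 = 15.0% → Flow A
Overall: Flow A 716/1866 = 38.4%, the one-page checkout 446/1692 = 26.4% → Flow A
Flow A wins overall and in every traffic group — no reversal.

No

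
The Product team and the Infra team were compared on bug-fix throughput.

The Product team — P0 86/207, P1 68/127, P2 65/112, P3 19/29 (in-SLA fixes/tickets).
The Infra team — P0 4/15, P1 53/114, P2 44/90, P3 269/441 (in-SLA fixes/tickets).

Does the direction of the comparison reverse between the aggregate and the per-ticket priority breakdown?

Yes

P0: the Product team 86/207 = 41.5%, the Infra team 4/15 = 26.7% → the Product team
P1: the Product team 68/127 = 53.5%, the Infra team 53/114 = 46.5% → the Product team
P2: the Product team 65/112 = 58.0%, the Infra team 44/90 = 48.9% → the Product team
P3: the Product team 19/29 = 65.5%, the Infra team 269/441 = 61.0% → the Product team
Overall: the Product team 238/475 = 50.1%, the Infra team 370/660 = 56.1% → the Infra team
The Product team wins each ticket group but the Infra team wins overall — the comparison reverses. The Product team's tickets skew toward P0, which has a lower base rate.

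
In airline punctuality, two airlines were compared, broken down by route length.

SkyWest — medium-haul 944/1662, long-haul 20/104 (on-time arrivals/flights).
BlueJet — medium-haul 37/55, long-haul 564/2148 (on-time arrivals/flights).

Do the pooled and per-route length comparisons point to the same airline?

No

Medium-haul: SkyWest 944/1662 = 56.8%, BlueJet 37/55 = 67.3% → BlueJet
Long-haul: SkyWest 20/104 = 19.2%, BlueJet 564/2148 = 26.3% → BlueJet
Overall: SkyWest 964/1766 = 54.6%, BlueJet 601/2203 = 27.3% → SkyWest
BlueJet wins each route group but SkyWest wins overall — the comparison reverses. BlueJet's flights skew toward long-haul, which has a lower base rate.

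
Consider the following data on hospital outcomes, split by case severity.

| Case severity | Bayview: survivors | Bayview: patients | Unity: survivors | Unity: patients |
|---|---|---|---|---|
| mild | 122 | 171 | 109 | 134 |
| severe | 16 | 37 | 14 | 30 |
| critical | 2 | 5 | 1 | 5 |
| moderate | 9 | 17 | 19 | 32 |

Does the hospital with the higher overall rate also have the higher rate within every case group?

No

Mild: Bayview 122/171 = 71.3%, Unity 109/134 = 81.3% → Unity
Severe: Bayview 16/37 = 43.2%, Unity 14/30 = 46.7% → Unity
Critical: Bayview 2/5 = 40.0%, Unity 1/5 = 20.0% → Bayview
Moderate: Bayview 9/17 = 52.9%, Unity 19/32 = 59.4% → Unity
Overall: Bayview 149/230 = 64.8%, Unity 143/201 = 71.1% → Unity
Neither sweeps: Bayview wins 1 of 4 groups, Unity wins 3. Unity wins overall but not every group — no Simpson reversal.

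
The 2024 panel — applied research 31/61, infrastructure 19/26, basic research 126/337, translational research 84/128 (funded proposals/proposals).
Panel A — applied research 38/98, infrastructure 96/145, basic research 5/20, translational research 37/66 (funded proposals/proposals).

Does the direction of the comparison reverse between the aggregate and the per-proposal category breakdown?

Yes

Applied research: the 2024 panel 31/61 = 50.8%, Panel A 38/98 = 38.8% → the 2024 panel
Infrastructure: the 2024 panel 19/26 = 73.1%, Panel A 96/145 = 66.2% → the 2024 panel
Basic research: the 2024 panel 126/337 = 37.4%, Panel A 5/20 = 25.0% → the 2024 panel
Translational research: the 2024 panel 84/128 = 65.6%, Panel A 37/66 = 56.1% → the 2024 panel
Overall: the 2024 panel 260/552 = 47.1%, Panel A 176/329 = 53.5% → Panel A
The 2024 panel wins each proposal group but Panel A wins overall — the comparison reverses. The 2024 panel's proposals skew toward basic research, which has a lower base rate.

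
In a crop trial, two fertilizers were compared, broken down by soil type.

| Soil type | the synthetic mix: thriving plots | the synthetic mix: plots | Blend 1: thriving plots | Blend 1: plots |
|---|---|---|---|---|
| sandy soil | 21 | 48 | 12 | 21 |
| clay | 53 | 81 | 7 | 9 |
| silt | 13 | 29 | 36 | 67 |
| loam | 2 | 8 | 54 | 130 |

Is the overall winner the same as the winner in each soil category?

Sandy soil: the synthetic mix 21/48 = 43.8%, Blend 1 12/21 = 57.1% → Blend 1
Clay: the synthetic mix 53/81 = 65.4%, Blend 1 7/9 = 77.8% → Blend 1
Silt: the synthetic mix 13/29 = 44.8%, Blend 1 36/67 = 53.7% → Blend 1
Loam: the synthetic mix 2/8 = 25.0%, Blend 1 54/130 = 41.5% → Blend 1
Overall: the synthetic mix 89/166 = 53.6%, Blend 1 109/227 = 48.0% → the synthetic mix
Blend 1 wins each soil group but the synthetic mix wins overall — the comparison reverses. Blend 1's plots skew toward loam, which has a lower base rate.

No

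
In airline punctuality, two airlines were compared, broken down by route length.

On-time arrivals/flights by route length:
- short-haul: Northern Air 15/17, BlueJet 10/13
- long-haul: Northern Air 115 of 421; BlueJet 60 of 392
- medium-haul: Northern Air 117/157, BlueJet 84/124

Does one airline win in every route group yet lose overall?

Short-haul: Northern Air 15/17 = 88.2%, BlueJet 10/13 = 76.9% → Northern Air
Long-haul: Northern Air 115/421 = 27.3%, BlueJet 60/392 = 15.3% → Northern Air
Medium-haul: Northern Air 117/157 = 74.5%, BlueJet 84/124 = 67.7% → Northern Air
Overall: Northern Air 247/595 = 41.5%, BlueJet 154/529 = 29.1% → Northern Air
Northern Air wins overall and in every route group — no reversal.

No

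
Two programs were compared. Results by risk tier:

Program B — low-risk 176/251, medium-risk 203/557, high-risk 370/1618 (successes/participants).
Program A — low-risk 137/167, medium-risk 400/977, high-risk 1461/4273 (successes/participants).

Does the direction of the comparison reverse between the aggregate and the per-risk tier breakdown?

No

Low-risk: Program B 176/251 = 70.1%, Program A 137/167 = 82.0% → Program A
Medium-risk: Program B 203/557 = 36.4%, Program A 400/977 = 40.9% → Program A
High-risk: Program B 370/1618 = 22.9%, Program A 1461/4273 = 34.2% → Program A
Overall: Program B 749/2426 = 30.9%, Program A 1998/5417 = 36.9% → Program A
Program A wins overall and in every risk group — no reversal.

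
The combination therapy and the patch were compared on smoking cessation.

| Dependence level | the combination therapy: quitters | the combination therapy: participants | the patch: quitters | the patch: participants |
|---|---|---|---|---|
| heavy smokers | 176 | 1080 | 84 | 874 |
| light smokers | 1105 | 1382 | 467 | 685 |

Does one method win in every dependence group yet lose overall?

No

Heavy smokers: the combination therapy 176/1080 = 16.3%, the patch 84/874 = 9.6% → the combination therapy
Light smokers: the combination therapy 1105/1382 = 80.0%, the patch 467/685 = 68.2% → the combination therapy
Overall: the combination therapy 1281/2462 = 52.0%, the patch 551/1559 = 35.3% → the combination therapy
The combination therapy wins overall and in every dependence group — no reversal.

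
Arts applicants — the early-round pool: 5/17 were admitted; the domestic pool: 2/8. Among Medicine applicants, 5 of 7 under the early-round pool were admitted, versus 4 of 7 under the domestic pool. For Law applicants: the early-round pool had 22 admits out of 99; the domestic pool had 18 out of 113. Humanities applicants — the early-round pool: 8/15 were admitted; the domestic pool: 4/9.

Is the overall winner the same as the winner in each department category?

Arts: the early-round pool 5/17 = 29.4%, the domestic pool 2/8 = 25.0% → the early-round pool
Medicine: the early-round pool 5/7 = 71.4%, the domestic pool 4/7 = 57.1% → the early-round pool
Law: the early-round pool 22/99 = 22.2%, the domestic pool 18/113 = 15.9% → the early-round pool
Humanities: the early-round pool 8/15 = 53.3%, the domestic pool 4/9 = 44.4% → the early-round pool
Overall: the early-round pool 40/138 = 29.0%, the domestic pool 28/137 = 20.4% → the early-round pool
The early-round pool wins overall and in every department group — no reversal.

Yes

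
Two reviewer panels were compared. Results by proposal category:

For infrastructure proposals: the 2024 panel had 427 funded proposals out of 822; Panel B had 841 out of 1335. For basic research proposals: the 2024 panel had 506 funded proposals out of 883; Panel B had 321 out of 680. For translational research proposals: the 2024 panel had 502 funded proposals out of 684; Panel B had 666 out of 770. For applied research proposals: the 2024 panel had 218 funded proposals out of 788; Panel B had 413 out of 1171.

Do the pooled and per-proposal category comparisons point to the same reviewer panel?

Infrastructure: the 2024 panel 427/822 = 51.9%, Panel B 841/1335 = 63.0% → Panel B
Basic research: the 2024 panel 506/883 = 57.3%, Panel B 321/680 = 47.2% → the 2024 panel
Translational research: the 2024 panel 502/684 = 73.4%, Panel B 666/770 = 86.5% → Panel B
Applied research: the 2024 panel 218/788 = 27.7%, Panel B 413/1171 = 35.3% → Panel B
Overall: the 2024 panel 1653/3177 = 52.0%, Panel B 2241/3956 = 56.6% → Panel B
Neither sweeps: the 2024 panel wins 1 of 4 groups, Panel B wins 3. Panel B wins overall but not every group — no Simpson reversal.

No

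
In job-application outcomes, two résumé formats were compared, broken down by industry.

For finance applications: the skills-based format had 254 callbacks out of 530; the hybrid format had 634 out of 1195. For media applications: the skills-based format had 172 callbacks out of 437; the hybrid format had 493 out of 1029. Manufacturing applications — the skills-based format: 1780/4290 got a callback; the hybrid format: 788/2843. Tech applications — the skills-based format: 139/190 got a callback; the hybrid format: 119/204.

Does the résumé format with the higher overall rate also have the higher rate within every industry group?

No

Finance: the skills-based format 254/530 = 47.9%, the hybrid format 634/1195 = 53.1% → the hybrid format
Media: the skills-based format 172/437 = 39.4%, the hybrid format 493/1029 = 47.9% → the hybrid format
Manufacturing: the skills-based format 1780/4290 = 41.5%, the hybrid format 788/2843 = 27.7% → the skills-based format
Tech: the skills-based format 139/190 = 73.2%, the hybrid format 119/204 = 58.3% → the skills-based format
Overall: the skills-based format 2345/5447 = 43.1%, the hybrid format 2034/5271 = 38.6% → the skills-based format
Neither sweeps: the skills-based format wins 2 of 4 groups, the hybrid format wins 2. The skills-based format wins overall but not every group — no Simpson reversal.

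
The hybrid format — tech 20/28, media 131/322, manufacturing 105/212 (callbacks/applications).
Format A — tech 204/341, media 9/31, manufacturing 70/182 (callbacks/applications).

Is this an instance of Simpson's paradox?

Yes

Tech: the hybrid format 20/28 = 71.4%, Format A 204/341 = 59.8% → the hybrid format
Media: the hybrid format 131/322 = 40.7%, Format A 9/31 = 29.0% → the hybrid format
Manufacturing: the hybrid format 105/212 = 49.5%, Format A 70/182 = 38.5% → the hybrid format
Overall: the hybrid format 256/562 = 45.6%, Format A 283/554 = 51.1% → Format A
The hybrid format wins each industry group but Format A wins overall — the comparison reverses. The hybrid format's applications skew toward media, which has a lower base rate.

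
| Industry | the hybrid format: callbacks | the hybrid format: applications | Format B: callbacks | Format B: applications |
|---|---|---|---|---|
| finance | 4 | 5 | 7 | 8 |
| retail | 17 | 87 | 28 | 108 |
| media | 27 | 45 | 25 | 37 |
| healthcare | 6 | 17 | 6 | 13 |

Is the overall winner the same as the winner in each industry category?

Finance: the hybrid format 4/5 = 80.0%, Format B 7/8 = 87.5% → Format B
Retail: the hybrid format 17/87 = 19.5%, Format B 28/108 = 25.9% → Format B
Media: the hybrid format 27/45 = 60.0%, Format B 25/37 = 67.6% → Format B
Healthcare: the hybrid format 6/17 = 35.3%, Format B 6/13 = 46.2% → Format B
Overall: the hybrid format 54/154 = 35.1%, Format B 66/166 = 39.8% → Format B
Format B wins overall and in every industry group — no reversal.

Yes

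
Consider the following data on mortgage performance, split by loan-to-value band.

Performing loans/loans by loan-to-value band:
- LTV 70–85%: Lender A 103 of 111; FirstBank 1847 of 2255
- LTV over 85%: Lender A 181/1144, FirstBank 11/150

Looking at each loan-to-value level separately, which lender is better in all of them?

Lender A

LTV 70–85%: Lender A 103/111 = 92.8%, FirstBank 1847/2255 = 81.9% → Lender A
LTV over 85%: Lender A 181/1144 = 15.8%, FirstBank 11/150 = 7.3% → Lender A
Lender A has the higher rate in both groups.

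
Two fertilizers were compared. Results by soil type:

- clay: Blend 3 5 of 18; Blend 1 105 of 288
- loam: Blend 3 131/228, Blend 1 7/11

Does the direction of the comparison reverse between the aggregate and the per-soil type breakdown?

Clay: Blend 3 5/18 = 27.8%, Blend 1 105/288 = 36.5% → Blend 1
Loam: Blend 3 131/228 = 57.5%, Blend 1 7/11 = 63.6% → Blend 1
Overall: Blend 3 136/246 = 55.3%, Blend 1 112/299 = 37.5% → Blend 3
Blend 1 wins each soil group but Blend 3 wins overall — the comparison reverses. Blend 1's plots skew toward clay, which has a lower base rate.

Yes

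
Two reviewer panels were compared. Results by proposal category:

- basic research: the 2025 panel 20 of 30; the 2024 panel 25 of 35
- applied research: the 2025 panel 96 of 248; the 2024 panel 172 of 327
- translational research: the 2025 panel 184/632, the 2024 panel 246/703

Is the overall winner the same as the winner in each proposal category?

Yes

Basic research: the 2025 panel 20/30 = 66.7%, the 2024 panel 25/35 = 71.4% → the 2024 panel
Applied research: the 2025 panel 96/248 = 38.7%, the 2024 panel 172/327 = 52.6% → the 2024 panel
Translational research: the 2025 panel 184/632 = 29.1%, the 2024 panel 246/703 = 35.0% → the 2024 panel
Overall: the 2025 panel 300/910 = 33.0%, the 2024 panel 443/1065 = 41.6% → the 2024 panel
The 2024 panel wins overall and in every proposal group — no reversal.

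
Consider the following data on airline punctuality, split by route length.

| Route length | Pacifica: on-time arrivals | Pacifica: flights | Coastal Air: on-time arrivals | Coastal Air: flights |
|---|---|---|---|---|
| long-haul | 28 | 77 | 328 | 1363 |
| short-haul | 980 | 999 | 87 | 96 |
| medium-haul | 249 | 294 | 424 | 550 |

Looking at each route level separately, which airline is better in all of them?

Long-haul: Pacifica 28/77 = 36.4%, Coastal Air 328/1363 = 24.1% → Pacifica
Short-haul: Pacifica 980/999 = 98.1%, Coastal Air 87/96 = 90.6% → Pacifica
Medium-haul: Pacifica 249/294 = 84.7%, Coastal Air 424/550 = 77.1% → Pacifica
Pacifica has the higher rate in all 3 groups.

Pacifica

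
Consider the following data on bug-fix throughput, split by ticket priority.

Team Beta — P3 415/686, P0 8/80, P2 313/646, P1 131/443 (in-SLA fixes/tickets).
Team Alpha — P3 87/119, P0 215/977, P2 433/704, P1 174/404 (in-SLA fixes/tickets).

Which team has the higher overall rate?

P3: Team Beta 415/686 = 60.5%, Team Alpha 87/119 = 73.1% → Team Alpha
P0: Team Beta 8/80 = 10.0%, Team Alpha 215/977 = 22.0% → Team Alpha
P2: Team Beta 313/646 = 48.5%, Team Alpha 433/704 = 61.5% → Team Alpha
P1: Team Beta 131/443 = 29.6%, Team Alpha 174/404 = 43.1% → Team Alpha
Overall: Team Beta 867/1855 = 46.7%, Team Alpha 909/2204 = 41.2% → Team Beta
(Team Alpha wins every ticket group but Team Beta wins overall — Team Alpha's tickets skew toward the low-rate P0 group.)

Team Beta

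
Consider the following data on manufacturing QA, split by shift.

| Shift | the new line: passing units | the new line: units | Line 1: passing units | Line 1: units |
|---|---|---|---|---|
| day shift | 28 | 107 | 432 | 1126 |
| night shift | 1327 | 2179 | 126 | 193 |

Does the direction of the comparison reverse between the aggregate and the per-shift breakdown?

Yes

Day shift: the new line 28/107 = 26.2%, Line 1 432/1126 = 38.4% → Line 1
Night shift: the new line 1327/2179 = 60.9%, Line 1 126/193 = 65.3% → Line 1
Overall: the new line 1355/2286 = 59.3%, Line 1 558/1319 = 42.3% → the new line
Line 1 wins each shift group but the new line wins overall — the comparison reverses. Line 1's units skew toward day shift, which has a lower base rate.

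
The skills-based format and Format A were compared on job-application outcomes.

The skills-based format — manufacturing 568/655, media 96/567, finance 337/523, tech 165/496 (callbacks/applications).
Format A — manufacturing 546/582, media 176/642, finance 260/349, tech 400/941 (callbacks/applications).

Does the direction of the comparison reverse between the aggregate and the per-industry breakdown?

No

Manufacturing: the skills-based format 568/655 = 86.7%, Format A 546/582 = 93.8% → Format A
Media: the skills-based format 96/567 = 16.9%, Format A 176/642 = 27.4% → Format A
Finance: the skills-based format 337/523 = 64.4%, Format A 260/349 = 74.5% → Format A
Tech: the skills-based format 165/496 = 33.3%, Format A 400/941 = 42.5% → Format A
Overall: the skills-based format 1166/2241 = 52.0%, Format A 1382/2514 = 55.0% → Format A
Format A wins overall and in every industry group — no reversal.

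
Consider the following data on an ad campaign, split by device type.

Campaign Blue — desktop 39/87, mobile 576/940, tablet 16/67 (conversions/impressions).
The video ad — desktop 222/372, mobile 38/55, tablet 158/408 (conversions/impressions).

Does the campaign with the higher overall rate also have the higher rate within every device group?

No

Desktop: Campaign Blue 39/87 = 44.8%, the video ad 222/372 = 59.7% → the video ad
Mobile: Campaign Blue 576/940 = 61.3%, the video ad 38/55 = 69.1% → the video ad
Tablet: Campaign Blue 16/67 = 23.9%, the video ad 158/408 = 38.7% → the video ad
Overall: Campaign Blue 631/1094 = 57.7%, the video ad 418/835 = 50.1% → Campaign Blue
The video ad wins each device group but Campaign Blue wins overall — the comparison reverses. The video ad's impressions skew toward tablet, which has a lower base rate.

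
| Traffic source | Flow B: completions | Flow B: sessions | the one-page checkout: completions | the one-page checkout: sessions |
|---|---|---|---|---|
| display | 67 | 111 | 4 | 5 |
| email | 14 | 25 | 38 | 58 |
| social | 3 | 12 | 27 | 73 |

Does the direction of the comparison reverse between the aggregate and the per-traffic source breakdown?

Display: Flow B 67/111 = 60.4%, the one-page checkout 4/5 = 80.0% → the one-page checkout
Email: Flow B 14/25 = 56.0%, the one-page checkout 38/58 = 65.5% → the one-page checkout
Social: Flow B 3/12 = 25.0%, the one-page checkout 27/73 = 37.0% → the one-page checkout
Overall: Flow B 84/148 = 56.8%, the one-page checkout 69/136 = 50.7% → Flow B
The one-page checkout wins each traffic group but Flow B wins overall — the comparison reverses. The one-page checkout's sessions skew toward social, which has a lower base rate.

Yes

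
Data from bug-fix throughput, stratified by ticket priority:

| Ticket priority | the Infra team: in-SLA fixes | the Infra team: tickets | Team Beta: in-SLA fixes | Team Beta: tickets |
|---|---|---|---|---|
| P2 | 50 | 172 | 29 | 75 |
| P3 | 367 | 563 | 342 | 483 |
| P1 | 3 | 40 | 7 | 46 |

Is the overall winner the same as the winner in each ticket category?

P2: the Infra team 50/172 = 29.1%, Team Beta 29/75 = 38.7% → Team Beta
P3: the Infra team 367/563 = 65.2%, Team Beta 342/483 = 70.8% → Team Beta
P1: the Infra team 3/40 = 7.5%, Team Beta 7/46 = 15.2% → Team Beta
Overall: the Infra team 420/775 = 54.2%, Team Beta 378/604 = 62.6% → Team Beta
Team Beta wins overall and in every ticket group — no reversal.

Yes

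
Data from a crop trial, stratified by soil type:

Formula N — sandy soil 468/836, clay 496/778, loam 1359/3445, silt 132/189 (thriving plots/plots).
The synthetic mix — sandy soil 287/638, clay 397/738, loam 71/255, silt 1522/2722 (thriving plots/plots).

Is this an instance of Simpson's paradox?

Yes

Sandy soil: Formula N 468/836 = 56.0%, the synthetic mix 287/638 = 45.0% → Formula N
Clay: Formula N 496/778 = 63.8%, the synthetic mix 397/738 = 53.8% → Formula N
Loam: Formula N 1359/3445 = 39.4%, the synthetic mix 71/255 = 27.8% → Formula N
Silt: Formula N 132/189 = 69.8%, the synthetic mix 1522/2722 = 55.9% → Formula N
Overall: Formula N 2455/5248 = 46.8%, the synthetic mix 2277/4353 = 52.3% → the synthetic mix
Formula N wins each soil group but the synthetic mix wins overall — the comparison reverses. Formula N's plots skew toward loam, which has a lower base rate.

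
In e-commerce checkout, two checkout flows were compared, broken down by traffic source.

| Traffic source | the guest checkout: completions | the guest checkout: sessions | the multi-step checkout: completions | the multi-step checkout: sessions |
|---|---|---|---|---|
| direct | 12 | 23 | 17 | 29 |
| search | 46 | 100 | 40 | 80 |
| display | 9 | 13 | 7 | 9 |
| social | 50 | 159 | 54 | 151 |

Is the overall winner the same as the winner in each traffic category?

Direct: the guest checkout 12/23 = 52.2%, the multi-step checkout 17/29 = 58.6% → the multi-step checkout
Search: the guest checkout 46/100 = 46.0%, the multi-step checkout 40/80 = 50.0% → the multi-step checkout
Display: the guest checkout 9/13 = 69.2%, the multi-step checkout 7/9 = 77.8% → the multi-step checkout
Social: the guest checkout 50/159 = 31.4%, the multi-step checkout 54/151 = 35.8% → the multi-step checkout
Overall: the guest checkout 117/295 = 39.7%, the multi-step checkout 118/269 = 43.9% → the multi-step checkout
The multi-step checkout wins overall and in every traffic group — no reversal.

Yes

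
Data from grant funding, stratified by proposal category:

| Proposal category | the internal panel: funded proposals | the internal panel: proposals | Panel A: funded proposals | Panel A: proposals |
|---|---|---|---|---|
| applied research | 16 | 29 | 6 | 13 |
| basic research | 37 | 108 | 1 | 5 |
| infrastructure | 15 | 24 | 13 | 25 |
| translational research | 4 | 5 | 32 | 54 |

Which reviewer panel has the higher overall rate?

Panel A

Applied research: the internal panel 16/29 = 55.2%, Panel A 6/13 = 46.2% → the internal panel
Basic research: the internal panel 37/108 = 34.3%, Panel A 1/5 = 20.0% → the internal panel
Infrastructure: the internal panel 15/24 = 62.5%, Panel A 13/25 = 52.0% → the internal panel
Translational research: the internal panel 4/5 = 80.0%, Panel A 32/54 = 59.3% → the internal panel
Overall: the internal panel 72/166 = 43.4%, Panel A 52/97 = 53.6% → Panel A
(The internal panel wins every proposal group but Panel A wins overall — the internal panel's proposals skew toward the low-rate basic research group.)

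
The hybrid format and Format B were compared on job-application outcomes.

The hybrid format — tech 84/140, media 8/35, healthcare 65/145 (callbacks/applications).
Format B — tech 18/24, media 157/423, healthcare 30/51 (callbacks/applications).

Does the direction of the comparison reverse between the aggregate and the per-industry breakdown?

Yes

Tech: the hybrid format 84/140 = 60.0%, Format B 18/24 = 75.0% → Format B
Media: the hybrid format 8/35 = 22.9%, Format B 157/423 = 37.1% → Format B
Healthcare: the hybrid format 65/145 = 44.8%, Format B 30/51 = 58.8% → Format B
Overall: the hybrid format 157/320 = 49.1%, Format B 205/498 = 41.2% → the hybrid format
Format B wins each industry group but the hybrid format wins overall — the comparison reverses. Format B's applications skew toward media, which has a lower base rate.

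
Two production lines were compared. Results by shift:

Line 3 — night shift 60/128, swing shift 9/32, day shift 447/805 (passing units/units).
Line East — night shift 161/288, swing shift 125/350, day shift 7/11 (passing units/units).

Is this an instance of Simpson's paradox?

Yes

Night shift: Line 3 60/128 = 46.9%, Line East 161/288 = 55.9% → Line East
Swing shift: Line 3 9/32 = 28.1%, Line East 125/350 = 35.7% → Line East
Day shift: Line 3 447/805 = 55.5%, Line East 7/11 = 63.6% → Line East
Overall: Line 3 516/965 = 53.5%, Line East 293/649 = 45.1% → Line 3
Line East wins each shift group but Line 3 wins overall — the comparison reverses. Line East's units skew toward swing shift, which has a lower base rate.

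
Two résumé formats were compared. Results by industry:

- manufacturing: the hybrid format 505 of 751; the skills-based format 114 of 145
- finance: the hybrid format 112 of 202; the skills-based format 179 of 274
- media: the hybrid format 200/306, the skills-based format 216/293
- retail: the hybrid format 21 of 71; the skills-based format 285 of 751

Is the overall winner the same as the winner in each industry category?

Manufacturing: the hybrid format 505/751 = 67.2%, the skills-based format 114/145 = 78.6% → the skills-based format
Finance: the hybrid format 112/202 = 55.4%, the skills-based format 179/274 = 65.3% → the skills-based format
Media: the hybrid format 200/306 = 65.4%, the skills-based format 216/293 = 73.7% → the skills-based format
Retail: the hybrid format 21/71 = 29.6%, the skills-based format 285/751 = 37.9% → the skills-based format
Overall: the hybrid format 838/1330 = 63.0%, the skills-based format 794/1463 = 54.3% → the hybrid format
The skills-based format wins each industry group but the hybrid format wins overall — the comparison reverses. The skills-based format's applications skew toward retail, which has a lower base rate.

No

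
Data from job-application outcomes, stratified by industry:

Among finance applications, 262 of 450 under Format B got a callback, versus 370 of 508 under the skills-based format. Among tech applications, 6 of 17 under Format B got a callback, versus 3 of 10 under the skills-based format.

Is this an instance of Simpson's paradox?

Finance: Format B 262/450 = 58.2%, the skills-based format 370/508 = 72.8% → the skills-based format
Tech: Format B 6/17 = 35.3%, the skills-based format 3/10 = 30.0% → Format B
Overall: Format B 268/467 = 57.4%, the skills-based format 373/518 = 72.0% → the skills-based format
Neither sweeps: Format B wins 1 of 2 groups, the skills-based format wins 1. The skills-based format wins overall but not every group — no Simpson reversal.

No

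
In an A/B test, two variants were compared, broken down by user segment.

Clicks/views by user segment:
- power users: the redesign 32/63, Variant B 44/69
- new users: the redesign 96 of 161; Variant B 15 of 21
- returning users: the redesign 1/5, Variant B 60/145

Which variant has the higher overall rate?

the redesign

Power users: the redesign 32/63 = 50.8%, Variant B 44/69 = 63.8% → Variant B
New users: the redesign 96/161 = 59.6%, Variant B 15/21 = 71.4% → Variant B
Returning users: the redesign 1/5 = 20.0%, Variant B 60/145 = 41.4% → Variant B
Overall: the redesign 129/229 = 56.3%, Variant B 119/235 = 50.6% → the redesign
(Variant B wins every user group but the redesign wins overall — Variant B's views skew toward the low-rate returning users group.)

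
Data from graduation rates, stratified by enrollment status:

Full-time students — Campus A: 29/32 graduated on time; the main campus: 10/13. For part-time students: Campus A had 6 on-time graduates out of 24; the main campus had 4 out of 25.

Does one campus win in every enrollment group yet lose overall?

Full-time: Campus A 29/32 = 90.6%, the main campus 10/13 = 76.9% → Campus A
Part-time: Campus A 6/24 = 25.0%, the main campus 4/25 = 16.0% → Campus A
Overall: Campus A 35/56 = 62.5%, the main campus 14/38 = 36.8% → Campus A
Campus A wins overall and in every enrollment group — no reversal.

No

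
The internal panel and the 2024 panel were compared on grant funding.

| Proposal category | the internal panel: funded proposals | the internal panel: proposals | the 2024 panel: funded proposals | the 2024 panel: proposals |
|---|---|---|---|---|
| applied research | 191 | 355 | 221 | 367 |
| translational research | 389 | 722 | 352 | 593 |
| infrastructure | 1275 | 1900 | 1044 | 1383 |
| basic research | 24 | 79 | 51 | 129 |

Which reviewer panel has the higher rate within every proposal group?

the 2024 panel

Applied research: the internal panel 191/355 = 53.8%, the 2024 panel 221/367 = 60.2% → the 2024 panel
Translational research: the internal panel 389/722 = 53.9%, the 2024 panel 352/593 = 59.4% → the 2024 panel
Infrastructure: the internal panel 1275/1900 = 67.1%, the 2024 panel 1044/1383 = 75.5% → the 2024 panel
Basic research: the internal panel 24/79 = 30.4%, the 2024 panel 51/129 = 39.5% → the 2024 panel
The 2024 panel has the higher rate in all 4 groups.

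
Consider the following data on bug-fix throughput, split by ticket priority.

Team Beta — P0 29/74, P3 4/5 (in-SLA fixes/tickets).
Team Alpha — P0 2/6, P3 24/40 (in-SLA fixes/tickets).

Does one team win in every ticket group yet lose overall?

Yes

P0: Team Beta 29/74 = 39.2%, Team Alpha 2/6 = 33.3% → Team Beta
P3: Team Beta 4/5 = 80.0%, Team Alpha 24/40 = 60.0% → Team Beta
Overall: Team Beta 33/79 = 41.8%, Team Alpha 26/46 = 56.5% → Team Alpha
Team Beta wins each ticket group but Team Alpha wins overall — the comparison reverses. Team Beta's tickets skew toward P0, which has a lower base rate.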